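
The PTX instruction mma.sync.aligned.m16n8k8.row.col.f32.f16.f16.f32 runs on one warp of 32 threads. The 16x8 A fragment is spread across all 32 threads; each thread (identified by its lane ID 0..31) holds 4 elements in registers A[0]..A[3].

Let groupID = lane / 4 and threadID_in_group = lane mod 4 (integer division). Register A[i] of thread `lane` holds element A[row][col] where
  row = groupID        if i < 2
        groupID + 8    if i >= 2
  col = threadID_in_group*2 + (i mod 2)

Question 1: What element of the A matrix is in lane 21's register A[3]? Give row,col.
13,3

21: grp=5,tig=1
[3] (5+8,1*2+1) = (13,3)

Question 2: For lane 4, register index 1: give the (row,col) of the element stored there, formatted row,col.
1,1

L=4→G=4>>2=1, T=4&3=0
[1]→row 1+0=1  col 0·2+1=1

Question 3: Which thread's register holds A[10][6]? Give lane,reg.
11,2

r=10→G=2,rhi=1  c=6→T=3,p=0
L=2*4+3=11  i=1*2+0=2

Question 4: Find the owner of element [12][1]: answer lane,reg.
16,3

r: 12->gid=4,r8=1  c: 1->tid=0,i&1=1
L=4*4+0=16  i=1*2+1=3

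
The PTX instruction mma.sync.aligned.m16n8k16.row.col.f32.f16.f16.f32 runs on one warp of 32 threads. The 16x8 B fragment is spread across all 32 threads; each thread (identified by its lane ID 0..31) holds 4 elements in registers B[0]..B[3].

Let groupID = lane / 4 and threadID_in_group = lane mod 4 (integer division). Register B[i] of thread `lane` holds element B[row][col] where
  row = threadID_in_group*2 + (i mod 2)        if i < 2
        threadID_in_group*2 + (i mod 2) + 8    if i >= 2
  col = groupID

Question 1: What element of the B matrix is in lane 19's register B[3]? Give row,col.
lane 19: gid=4 (19/4), tid=3 (19%4)
i=3: r=3*2+1+8=15, c=gid=4

15,4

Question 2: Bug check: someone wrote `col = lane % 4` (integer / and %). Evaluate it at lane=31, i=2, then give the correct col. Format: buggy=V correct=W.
`lane % 4`[31,2]->3
L=31->gid=31>>2=7, tid=31&3=3
[2]->row 3·2+0+8=14  col gid=7
col: 3 vs 7

buggy=3 correct=7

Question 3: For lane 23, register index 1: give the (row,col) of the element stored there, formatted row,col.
L=23→G=23>>2=5, T=23&3=3
[1]→row 3·2+1+0=7  col G=5

7,5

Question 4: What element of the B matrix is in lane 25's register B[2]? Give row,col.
10,6

lane 25=>25/4=6, 25 mod 4=1
i=2  r:2·1+0+8=>10  c:6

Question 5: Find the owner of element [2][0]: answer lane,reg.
c: 0->gid=0  r: 2->r8=0,tid=1,i&1=0
L=0*4+1=1  i=0*2+0=0

1,0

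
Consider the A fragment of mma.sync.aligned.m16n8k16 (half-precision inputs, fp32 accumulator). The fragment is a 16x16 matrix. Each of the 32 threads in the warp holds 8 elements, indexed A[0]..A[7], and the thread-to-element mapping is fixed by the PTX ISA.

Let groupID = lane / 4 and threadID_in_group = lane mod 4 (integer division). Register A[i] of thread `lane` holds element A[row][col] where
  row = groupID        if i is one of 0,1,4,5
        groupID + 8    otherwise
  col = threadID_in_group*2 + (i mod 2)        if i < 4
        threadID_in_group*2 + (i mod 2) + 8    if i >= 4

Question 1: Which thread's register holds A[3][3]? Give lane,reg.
13,1

r=3→G=3,rhi=0  c=3→chi=0,T=1,p=1
L=3*4+1=13  i=0*4+0*2+1=1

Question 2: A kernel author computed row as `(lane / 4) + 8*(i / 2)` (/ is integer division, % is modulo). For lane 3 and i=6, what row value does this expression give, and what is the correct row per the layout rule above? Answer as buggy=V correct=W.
`(lane / 4) + 8*(i / 2)`[3,6]->24
lane 3->3/4=0, 3 mod 4=3
i=6  r:0+8->8  c:2·3+0+8->14
row: 24 vs 8

buggy=24 correct=8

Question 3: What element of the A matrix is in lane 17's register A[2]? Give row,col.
L=17=>grp=17>>2=4, tig=17&3=1
[2]=>row 4+8=12  col 1·2+0+0=2

12,2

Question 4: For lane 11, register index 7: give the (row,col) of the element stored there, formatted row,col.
L=11=>grp=11>>2=2, tig=11&3=3
[7]=>row 2+8=10  col 3·2+1+8=15

10,15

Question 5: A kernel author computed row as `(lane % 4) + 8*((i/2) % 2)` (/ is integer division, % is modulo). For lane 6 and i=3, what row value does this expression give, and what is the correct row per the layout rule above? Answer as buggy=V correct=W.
`(lane % 4) + 8*((i/2) % 2)`[6,3]→10
lane 6→6/4=1, 6 mod 4=2
i=3  r:1+8→9  c:2·2+1+0→5
row: 10 vs 9

buggy=10 correct=9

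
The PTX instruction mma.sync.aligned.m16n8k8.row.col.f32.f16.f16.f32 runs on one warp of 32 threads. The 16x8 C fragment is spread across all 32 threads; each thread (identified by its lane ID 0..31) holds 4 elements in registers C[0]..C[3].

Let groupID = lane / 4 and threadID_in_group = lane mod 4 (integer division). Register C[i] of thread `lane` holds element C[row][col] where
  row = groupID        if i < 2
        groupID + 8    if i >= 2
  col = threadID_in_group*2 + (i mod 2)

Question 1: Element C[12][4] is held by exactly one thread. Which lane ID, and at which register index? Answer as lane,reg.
18,2

r=12⇒gr=4,Rb=1  c=4⇒th=2,odd=0
L=4*4+2=18  i=1*2+0=2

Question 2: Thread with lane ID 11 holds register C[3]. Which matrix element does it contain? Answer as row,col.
10,7

lane 11⇒11/4=2, 11 mod 4=3
i=3  r:2+8⇒10  c:2·3+1⇒7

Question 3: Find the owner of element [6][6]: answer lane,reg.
27,0

r=6->g=6,rb=0  c=6->t=3,b0=0
L=6*4+3=27  i=0*2+0=0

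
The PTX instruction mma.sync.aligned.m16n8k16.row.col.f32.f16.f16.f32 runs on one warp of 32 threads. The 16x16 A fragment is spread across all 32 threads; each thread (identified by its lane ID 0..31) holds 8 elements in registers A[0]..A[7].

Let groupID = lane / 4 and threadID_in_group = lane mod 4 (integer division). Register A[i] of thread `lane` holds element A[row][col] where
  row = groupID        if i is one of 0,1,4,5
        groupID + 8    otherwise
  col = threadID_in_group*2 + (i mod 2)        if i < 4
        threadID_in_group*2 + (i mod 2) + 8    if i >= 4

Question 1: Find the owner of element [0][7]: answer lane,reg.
3,1

r=0->g=0,rb=0  c=7->cb=0,t=3,b0=1
L=0*4+3=3  i=0*4+0*2+1=1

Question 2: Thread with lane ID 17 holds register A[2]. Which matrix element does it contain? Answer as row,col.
12,2

L=17=>grp=17>>2=4, tig=17&3=1
[2]=>row 4+8=12  col 1·2+0+0=2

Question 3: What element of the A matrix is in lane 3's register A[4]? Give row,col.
0,14

lane 3⇒3/4=0, 3 mod 4=3
i=4  r:0+0⇒0  c:2·3+0+8⇒14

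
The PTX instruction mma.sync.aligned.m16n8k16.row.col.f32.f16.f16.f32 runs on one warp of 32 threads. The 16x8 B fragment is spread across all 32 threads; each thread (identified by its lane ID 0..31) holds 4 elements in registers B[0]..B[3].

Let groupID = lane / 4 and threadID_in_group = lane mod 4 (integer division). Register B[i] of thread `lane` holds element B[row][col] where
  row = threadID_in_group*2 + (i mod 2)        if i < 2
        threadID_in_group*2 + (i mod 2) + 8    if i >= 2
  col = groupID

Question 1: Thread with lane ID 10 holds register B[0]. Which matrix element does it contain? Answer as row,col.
4,2

10: G=2,T=2
[0] (2*2+0+0,2) = (4,2)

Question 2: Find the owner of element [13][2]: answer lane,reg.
c=2->g=2  r=13->rb=1,t=2,b0=1
L=2*4+2=10  i=1*2+1=3

10,3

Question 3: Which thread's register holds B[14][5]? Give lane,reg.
23,2

c=5⇒gr=5  r=14⇒Rb=1,th=3,odd=0
L=5*4+3=23  i=1*2+0=2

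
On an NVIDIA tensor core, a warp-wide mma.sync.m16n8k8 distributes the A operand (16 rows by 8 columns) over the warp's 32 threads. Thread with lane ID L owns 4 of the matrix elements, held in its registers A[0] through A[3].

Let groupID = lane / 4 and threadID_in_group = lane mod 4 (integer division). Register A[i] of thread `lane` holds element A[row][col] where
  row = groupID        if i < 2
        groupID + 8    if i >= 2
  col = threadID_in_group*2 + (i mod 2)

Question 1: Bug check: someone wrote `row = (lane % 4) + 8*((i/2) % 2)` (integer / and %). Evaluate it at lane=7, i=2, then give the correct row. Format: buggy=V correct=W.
buggy=11 correct=9

`(lane % 4) + 8*((i/2) % 2)`[7,2]=>11
L=7=>grp=7>>2=1, tig=7&3=3
[2]=>row 1+8=9  col 3·2+0=6
row: 11 vs 9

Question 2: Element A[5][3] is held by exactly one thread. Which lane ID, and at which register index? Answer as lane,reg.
21,1

r:5=>grp=5,rB=0  c:3=>tig=1,lo=1
L=5*4+1=21  i=0*2+1=1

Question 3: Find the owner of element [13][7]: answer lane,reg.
r=13⇒gr=5,Rb=1  c=7⇒th=3,odd=1
L=5*4+3=23  i=1*2+1=3

23,3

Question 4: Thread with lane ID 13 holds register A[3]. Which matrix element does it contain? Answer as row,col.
11,3

13: G=3,T=1
[3] (3+8,1*2+1) = (11,3)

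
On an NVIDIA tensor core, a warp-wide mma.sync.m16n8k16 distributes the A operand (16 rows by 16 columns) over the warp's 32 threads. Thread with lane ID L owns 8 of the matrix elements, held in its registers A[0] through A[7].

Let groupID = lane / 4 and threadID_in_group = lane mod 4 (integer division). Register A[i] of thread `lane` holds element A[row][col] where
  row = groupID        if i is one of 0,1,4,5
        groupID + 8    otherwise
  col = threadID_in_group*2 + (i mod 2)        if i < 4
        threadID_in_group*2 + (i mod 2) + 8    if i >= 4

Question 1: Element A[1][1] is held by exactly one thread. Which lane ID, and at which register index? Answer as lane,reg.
r: 1->gid=1,r8=0  c: 1->c8=0,tid=0,i&1=1
L=1*4+0=4  i=0*4+0*2+1=1

4,1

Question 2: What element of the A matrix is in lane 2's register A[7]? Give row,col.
8,13

lane 2->2/4=0, 2 mod 4=2
i=7  r:0+8->8  c:2·2+1+8->13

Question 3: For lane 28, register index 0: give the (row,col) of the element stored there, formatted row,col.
7,0

28: gid=7,tid=0
[0] (7+0,0*2+0+0) = (7,0)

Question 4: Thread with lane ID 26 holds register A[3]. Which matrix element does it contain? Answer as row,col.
14,5

26: grp=6,tig=2
[3] (6+8,2*2+1+0) = (14,5)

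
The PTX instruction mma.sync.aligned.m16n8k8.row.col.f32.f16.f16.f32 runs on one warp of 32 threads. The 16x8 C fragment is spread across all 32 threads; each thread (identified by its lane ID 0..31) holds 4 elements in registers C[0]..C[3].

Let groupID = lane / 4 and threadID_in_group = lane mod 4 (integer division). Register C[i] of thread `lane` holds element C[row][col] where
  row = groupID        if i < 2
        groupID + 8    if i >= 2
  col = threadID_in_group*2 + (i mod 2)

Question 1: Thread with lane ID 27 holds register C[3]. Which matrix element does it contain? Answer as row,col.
14,7

27: gid=6,tid=3
[3] (6+8,3*2+1) = (14,7)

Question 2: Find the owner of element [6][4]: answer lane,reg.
r:6=>grp=6,rB=0  c:4=>tig=2,lo=0
L=6*4+2=26  i=0*2+0=0

26,0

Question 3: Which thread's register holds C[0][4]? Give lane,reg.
2,0

r: 0->gid=0,r8=0  c: 4->tid=2,i&1=0
L=0*4+2=2  i=0*2+0=0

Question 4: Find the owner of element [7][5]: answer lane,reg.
r=7⇒gr=7,Rb=0  c=5⇒th=2,odd=1
L=7*4+2=30  i=0*2+1=1

30,1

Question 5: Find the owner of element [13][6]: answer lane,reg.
23,2

r=13→G=5,rhi=1  c=6→T=3,p=0
L=5*4+3=23  i=1*2+0=2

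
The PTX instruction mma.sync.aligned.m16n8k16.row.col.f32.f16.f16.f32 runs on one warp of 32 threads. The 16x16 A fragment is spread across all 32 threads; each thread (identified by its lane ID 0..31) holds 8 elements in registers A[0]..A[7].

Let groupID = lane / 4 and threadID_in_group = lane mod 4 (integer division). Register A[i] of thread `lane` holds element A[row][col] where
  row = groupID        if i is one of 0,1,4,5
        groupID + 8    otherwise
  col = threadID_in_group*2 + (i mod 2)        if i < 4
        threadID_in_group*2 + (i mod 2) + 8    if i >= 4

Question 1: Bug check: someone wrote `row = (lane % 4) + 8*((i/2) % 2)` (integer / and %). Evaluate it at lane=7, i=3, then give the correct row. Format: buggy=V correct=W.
`(lane % 4) + 8*((i/2) % 2)`[7,3]->11
7: g=1,t=3
[3] (1+8,3*2+1+0) = (9,7)
row: 11 vs 9

buggy=11 correct=9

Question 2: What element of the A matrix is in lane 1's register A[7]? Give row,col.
8,11

lane 1: grp=0 (1/4), tig=1 (1%4)
i=7: r=0+8=8, c=1*2+1+8=11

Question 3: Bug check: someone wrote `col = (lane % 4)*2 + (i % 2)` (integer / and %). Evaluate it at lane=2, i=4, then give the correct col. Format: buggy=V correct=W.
buggy=4 correct=12

`(lane % 4)*2 + (i % 2)`[2,4]⇒4
lane 2⇒2/4=0, 2 mod 4=2
i=4  r:0+0⇒0  c:2·2+0+8⇒12
col: 4 vs 12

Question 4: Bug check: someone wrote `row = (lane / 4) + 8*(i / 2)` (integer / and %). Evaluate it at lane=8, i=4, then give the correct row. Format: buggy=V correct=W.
buggy=18 correct=2

`(lane / 4) + 8*(i / 2)`[8,4]->18
8: g=2,t=0
[4] (2+0,0*2+0+8) = (2,8)
row: 18 vs 2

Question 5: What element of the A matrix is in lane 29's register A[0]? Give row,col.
L=29=>grp=29>>2=7, tig=29&3=1
[0]=>row 7+0=7  col 1·2+0+0=2

7,2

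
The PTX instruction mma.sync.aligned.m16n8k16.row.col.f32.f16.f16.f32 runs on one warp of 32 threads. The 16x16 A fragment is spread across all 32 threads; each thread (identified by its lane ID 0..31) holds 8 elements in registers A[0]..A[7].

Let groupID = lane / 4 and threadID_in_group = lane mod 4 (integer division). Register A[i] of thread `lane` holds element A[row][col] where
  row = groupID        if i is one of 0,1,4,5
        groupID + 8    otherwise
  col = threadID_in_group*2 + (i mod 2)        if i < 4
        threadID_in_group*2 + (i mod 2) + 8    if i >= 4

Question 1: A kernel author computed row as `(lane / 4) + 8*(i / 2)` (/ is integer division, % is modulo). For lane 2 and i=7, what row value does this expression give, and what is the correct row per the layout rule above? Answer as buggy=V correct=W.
`(lane / 4) + 8*(i / 2)`[2,7]⇒24
2: gr=0,th=2
[7] (0+8,2*2+1+8) = (8,13)
row: 24 vs 8

buggy=24 correct=8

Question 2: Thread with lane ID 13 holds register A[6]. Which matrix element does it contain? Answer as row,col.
11,10

13: g=3,t=1
[6] (3+8,1*2+0+8) = (11,10)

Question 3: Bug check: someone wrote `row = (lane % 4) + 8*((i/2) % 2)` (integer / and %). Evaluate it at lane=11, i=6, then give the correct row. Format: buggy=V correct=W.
`(lane % 4) + 8*((i/2) % 2)`[11,6]=>11
lane 11: grp=2 (11/4), tig=3 (11%4)
i=6: r=2+8=10, c=3*2+0+8=14
row: 11 vs 10

buggy=11 correct=10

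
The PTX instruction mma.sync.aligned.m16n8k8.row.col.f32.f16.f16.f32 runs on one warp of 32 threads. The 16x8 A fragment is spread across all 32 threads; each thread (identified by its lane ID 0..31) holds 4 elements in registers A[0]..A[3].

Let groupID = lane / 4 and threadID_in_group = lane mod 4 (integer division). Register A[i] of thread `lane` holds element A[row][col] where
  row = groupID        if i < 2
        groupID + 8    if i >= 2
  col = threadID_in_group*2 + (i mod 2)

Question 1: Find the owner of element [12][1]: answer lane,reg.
16,3

r: 12->gid=4,r8=1  c: 1->tid=0,i&1=1
L=4*4+0=16  i=1*2+1=3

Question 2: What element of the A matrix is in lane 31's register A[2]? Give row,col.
15,6

lane 31=>31/4=7, 31 mod 4=3
i=2  r:7+8=>15  c:2·3+0=>6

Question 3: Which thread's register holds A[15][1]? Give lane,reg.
r=15⇒gr=7,Rb=1  c=1⇒th=0,odd=1
L=7*4+0=28  i=1*2+1=3

28,3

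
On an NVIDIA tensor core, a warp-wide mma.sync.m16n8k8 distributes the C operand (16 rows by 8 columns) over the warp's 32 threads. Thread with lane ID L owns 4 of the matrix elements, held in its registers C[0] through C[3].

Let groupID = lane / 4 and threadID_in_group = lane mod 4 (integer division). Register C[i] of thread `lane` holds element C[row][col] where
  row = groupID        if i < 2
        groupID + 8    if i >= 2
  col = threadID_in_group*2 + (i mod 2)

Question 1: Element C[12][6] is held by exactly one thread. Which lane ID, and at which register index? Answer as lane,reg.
19,2

r=12⇒gr=4,Rb=1  c=6⇒th=3,odd=0
L=4*4+3=19  i=1*2+0=2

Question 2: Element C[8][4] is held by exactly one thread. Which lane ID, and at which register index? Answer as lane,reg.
2,2

r=8→G=0,rhi=1  c=4→T=2,p=0
L=0*4+2=2  i=1*2+0=2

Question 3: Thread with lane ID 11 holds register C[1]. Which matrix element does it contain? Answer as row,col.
2,7

lane 11: gid=2 (11/4), tid=3 (11%4)
i=1: r=2+0=2, c=3*2+1=7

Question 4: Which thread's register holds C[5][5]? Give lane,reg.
22,1

r=5⇒gr=5,Rb=0  c=5⇒th=2,odd=1
L=5*4+2=22  i=0*2+1=1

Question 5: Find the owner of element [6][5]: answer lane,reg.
26,1

r: 6->gid=6,r8=0  c: 5->tid=2,i&1=1
L=6*4+2=26  i=0*2+1=1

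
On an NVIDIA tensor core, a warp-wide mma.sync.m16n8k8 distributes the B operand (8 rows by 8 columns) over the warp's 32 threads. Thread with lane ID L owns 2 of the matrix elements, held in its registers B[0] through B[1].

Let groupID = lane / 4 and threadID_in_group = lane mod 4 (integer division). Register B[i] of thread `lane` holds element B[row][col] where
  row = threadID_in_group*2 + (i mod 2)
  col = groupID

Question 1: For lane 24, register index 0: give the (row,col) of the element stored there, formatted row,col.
24: gr=6,th=0
[0] (0*2+0,6) = (0,6)

0,6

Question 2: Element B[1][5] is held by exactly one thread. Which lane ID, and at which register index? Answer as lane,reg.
20,1

c: 5->gid=5  r: 1->tid=0,i&1=1
L=5*4+0=20  i=1=1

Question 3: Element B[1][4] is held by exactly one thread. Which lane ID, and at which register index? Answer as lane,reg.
c: 4->gid=4  r: 1->tid=0,i&1=1
L=4*4+0=16  i=1=1

16,1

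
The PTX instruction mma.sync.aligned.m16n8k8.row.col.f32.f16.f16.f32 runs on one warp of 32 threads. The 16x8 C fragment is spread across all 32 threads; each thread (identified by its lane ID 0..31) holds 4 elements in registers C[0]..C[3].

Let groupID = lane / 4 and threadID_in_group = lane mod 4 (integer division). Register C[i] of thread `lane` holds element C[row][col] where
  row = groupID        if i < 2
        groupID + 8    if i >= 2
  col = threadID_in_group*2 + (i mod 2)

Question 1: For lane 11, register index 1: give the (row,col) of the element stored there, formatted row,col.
2,7

L=11→G=11>>2=2, T=11&3=3
[1]→row 2+0=2  col 3·2+1=7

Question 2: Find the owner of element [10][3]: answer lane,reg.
9,3

r=10->g=2,rb=1  c=3->t=1,b0=1
L=2*4+1=9  i=1*2+1=3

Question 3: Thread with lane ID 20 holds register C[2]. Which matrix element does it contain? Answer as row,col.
13,0

L=20⇒gr=20>>2=5, th=20&3=0
[2]⇒row 5+8=13  col 0·2+0=0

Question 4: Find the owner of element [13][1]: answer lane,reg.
r: 13->gid=5,r8=1  c: 1->tid=0,i&1=1
L=5*4+0=20  i=1*2+1=3

20,3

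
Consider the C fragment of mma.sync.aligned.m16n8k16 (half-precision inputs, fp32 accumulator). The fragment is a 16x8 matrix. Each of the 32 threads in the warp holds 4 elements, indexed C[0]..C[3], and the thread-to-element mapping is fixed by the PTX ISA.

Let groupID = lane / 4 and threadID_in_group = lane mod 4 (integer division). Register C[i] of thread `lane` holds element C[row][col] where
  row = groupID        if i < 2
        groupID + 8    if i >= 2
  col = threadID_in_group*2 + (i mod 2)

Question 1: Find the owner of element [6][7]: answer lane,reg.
27,1

r=6⇒gr=6,Rb=0  c=7⇒th=3,odd=1
L=6*4+3=27  i=0*2+1=1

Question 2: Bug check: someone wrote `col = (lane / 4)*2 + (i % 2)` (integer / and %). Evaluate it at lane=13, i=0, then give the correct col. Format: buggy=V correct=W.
buggy=6 correct=2

`(lane / 4)*2 + (i % 2)`[13,0]->6
13: gid=3,tid=1
[0] (3+0,1*2+0) = (3,2)
col: 6 vs 2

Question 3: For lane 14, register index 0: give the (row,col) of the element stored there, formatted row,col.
14: G=3,T=2
[0] (3+0,2*2+0) = (3,4)

3,4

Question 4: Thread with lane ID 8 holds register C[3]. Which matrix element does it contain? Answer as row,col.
10,1

L=8=>grp=8>>2=2, tig=8&3=0
[3]=>row 2+8=10  col 0·2+1=1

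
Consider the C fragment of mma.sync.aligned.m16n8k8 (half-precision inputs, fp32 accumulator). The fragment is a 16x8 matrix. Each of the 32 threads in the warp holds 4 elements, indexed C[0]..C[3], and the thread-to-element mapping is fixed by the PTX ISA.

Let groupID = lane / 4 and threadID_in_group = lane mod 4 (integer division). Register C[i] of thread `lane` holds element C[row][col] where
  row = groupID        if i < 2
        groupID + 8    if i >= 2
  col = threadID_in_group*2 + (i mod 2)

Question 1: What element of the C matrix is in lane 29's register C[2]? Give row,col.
lane 29: g=7 (29/4), t=1 (29%4)
i=2: r=7+8=15, c=1*2+0=2

15,2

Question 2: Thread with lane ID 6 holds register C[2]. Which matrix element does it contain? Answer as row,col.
L=6->gid=6>>2=1, tid=6&3=2
[2]->row 1+8=9  col 2·2+0=4

9,4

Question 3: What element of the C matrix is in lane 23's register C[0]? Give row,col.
5,6

lane 23→23/4=5, 23 mod 4=3
i=0  r:5+0→5  c:2·3+0→6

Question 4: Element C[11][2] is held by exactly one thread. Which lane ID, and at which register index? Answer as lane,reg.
13,2

r=11⇒gr=3,Rb=1  c=2⇒th=1,odd=0
L=3*4+1=13  i=1*2+0=2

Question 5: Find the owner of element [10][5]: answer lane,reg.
10,3

r: 10->gid=2,r8=1  c: 5->tid=2,i&1=1
L=2*4+2=10  i=1*2+1=3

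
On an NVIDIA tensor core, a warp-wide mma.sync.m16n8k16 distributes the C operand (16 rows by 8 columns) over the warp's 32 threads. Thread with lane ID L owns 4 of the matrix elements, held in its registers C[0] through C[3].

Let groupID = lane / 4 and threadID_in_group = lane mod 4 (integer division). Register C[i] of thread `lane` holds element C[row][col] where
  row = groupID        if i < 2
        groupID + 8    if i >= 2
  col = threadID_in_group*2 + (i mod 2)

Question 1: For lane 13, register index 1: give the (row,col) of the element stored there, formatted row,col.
3,3

13: gr=3,th=1
[1] (3+0,1*2+1) = (3,3)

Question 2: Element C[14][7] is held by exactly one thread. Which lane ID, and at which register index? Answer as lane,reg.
27,3

r: 14->gid=6,r8=1  c: 7->tid=3,i&1=1
L=6*4+3=27  i=1*2+1=3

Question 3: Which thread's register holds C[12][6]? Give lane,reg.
r: 12->gid=4,r8=1  c: 6->tid=3,i&1=0
L=4*4+3=19  i=1*2+0=2

19,2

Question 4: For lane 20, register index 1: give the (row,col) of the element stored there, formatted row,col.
5,1

lane 20: grp=5 (20/4), tig=0 (20%4)
i=1: r=5+0=5, c=0*2+1=1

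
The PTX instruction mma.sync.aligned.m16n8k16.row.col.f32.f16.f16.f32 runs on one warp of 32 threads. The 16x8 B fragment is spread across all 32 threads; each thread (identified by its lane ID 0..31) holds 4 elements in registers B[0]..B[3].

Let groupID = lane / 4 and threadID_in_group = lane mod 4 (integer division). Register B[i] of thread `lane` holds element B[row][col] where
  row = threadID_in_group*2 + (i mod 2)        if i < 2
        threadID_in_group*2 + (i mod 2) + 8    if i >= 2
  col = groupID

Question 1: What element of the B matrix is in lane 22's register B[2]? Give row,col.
22: G=5,T=2
[2] (2*2+0+8,5) = (12,5)

12,5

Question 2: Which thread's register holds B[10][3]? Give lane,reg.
13,2

c:3=>grp=3  r:10=>rB=1,tig=1,lo=0
L=3*4+1=13  i=1*2+0=2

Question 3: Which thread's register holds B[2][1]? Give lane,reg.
5,0

c=1→G=1  r=2→rhi=0,T=1,p=0
L=1*4+1=5  i=0*2+0=0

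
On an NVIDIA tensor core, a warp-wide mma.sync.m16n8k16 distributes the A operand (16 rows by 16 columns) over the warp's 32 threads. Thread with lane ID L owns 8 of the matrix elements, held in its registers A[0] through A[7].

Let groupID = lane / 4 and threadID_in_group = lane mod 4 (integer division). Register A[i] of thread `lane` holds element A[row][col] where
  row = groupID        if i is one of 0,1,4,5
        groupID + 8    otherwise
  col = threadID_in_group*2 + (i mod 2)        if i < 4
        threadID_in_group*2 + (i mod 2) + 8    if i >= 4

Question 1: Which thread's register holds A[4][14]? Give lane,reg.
19,4

r: 4->gid=4,r8=0  c: 14->c8=1,tid=3,i&1=0
L=4*4+3=19  i=1*4+0*2+0=4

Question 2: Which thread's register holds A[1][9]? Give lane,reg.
4,5

r:1=>grp=1,rB=0  c:9=>cB=1,tig=0,lo=1
L=1*4+0=4  i=1*4+0*2+1=5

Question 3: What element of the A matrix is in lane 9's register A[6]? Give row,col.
10,10

lane 9->9/4=2, 9 mod 4=1
i=6  r:2+8->10  c:2·1+0+8->10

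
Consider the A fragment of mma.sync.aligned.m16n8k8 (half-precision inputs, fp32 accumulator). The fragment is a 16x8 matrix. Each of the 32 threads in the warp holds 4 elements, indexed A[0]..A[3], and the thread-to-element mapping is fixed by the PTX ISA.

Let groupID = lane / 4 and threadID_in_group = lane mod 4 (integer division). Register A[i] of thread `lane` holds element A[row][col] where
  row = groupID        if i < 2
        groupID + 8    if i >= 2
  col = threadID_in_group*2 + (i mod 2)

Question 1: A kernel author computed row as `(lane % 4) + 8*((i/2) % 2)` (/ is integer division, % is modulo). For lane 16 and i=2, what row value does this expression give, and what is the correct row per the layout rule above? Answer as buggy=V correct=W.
buggy=8 correct=12

`(lane % 4) + 8*((i/2) % 2)`[16,2]=>8
lane 16=>16/4=4, 16 mod 4=0
i=2  r:4+8=>12  c:2·0+0=>0
row: 8 vs 12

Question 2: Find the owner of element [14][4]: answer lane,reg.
26,2

r: 14->gid=6,r8=1  c: 4->tid=2,i&1=0
L=6*4+2=26  i=1*2+0=2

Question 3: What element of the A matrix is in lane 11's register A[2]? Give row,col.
L=11->g=11>>2=2, t=11&3=3
[2]->row 2+8=10  col 3·2+0=6

10,6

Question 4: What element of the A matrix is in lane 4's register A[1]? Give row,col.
lane 4->4/4=1, 4 mod 4=0
i=1  r:1+0->1  c:2·0+1->1

1,1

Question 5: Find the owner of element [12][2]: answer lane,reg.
17,2

r=12→G=4,rhi=1  c=2→T=1,p=0
L=4*4+1=17  i=1*2+0=2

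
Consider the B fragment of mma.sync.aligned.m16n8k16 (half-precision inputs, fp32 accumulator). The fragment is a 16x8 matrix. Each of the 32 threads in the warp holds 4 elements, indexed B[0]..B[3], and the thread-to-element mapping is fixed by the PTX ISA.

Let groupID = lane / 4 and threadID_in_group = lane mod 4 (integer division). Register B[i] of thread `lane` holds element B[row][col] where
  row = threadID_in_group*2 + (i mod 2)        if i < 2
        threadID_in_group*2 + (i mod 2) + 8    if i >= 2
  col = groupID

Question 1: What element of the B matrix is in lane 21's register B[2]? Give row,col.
10,5

21: gr=5,th=1
[2] (1*2+0+8,5) = (10,5)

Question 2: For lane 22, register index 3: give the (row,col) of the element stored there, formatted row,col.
13,5

lane 22: g=5 (22/4), t=2 (22%4)
i=3: r=2*2+1+8=13, c=g=5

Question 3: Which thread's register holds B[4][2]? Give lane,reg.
10,0

c: 2->gid=2  r: 4->r8=0,tid=2,i&1=0
L=2*4+2=10  i=0*2+0=0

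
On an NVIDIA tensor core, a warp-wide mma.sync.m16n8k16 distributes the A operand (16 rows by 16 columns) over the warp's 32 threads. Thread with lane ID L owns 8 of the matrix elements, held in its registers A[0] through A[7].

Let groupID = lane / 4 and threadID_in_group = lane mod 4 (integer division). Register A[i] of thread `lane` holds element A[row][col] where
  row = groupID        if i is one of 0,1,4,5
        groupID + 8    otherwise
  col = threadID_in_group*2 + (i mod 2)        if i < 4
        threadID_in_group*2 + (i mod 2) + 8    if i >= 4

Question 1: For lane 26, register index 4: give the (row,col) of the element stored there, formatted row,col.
6,12

26: g=6,t=2
[4] (6+0,2*2+0+8) = (6,12)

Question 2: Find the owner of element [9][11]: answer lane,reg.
r=9⇒gr=1,Rb=1  c=11⇒Cb=1,th=1,odd=1
L=1*4+1=5  i=1*4+1*2+1=7

5,7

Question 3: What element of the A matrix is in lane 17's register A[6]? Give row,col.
12,10

lane 17: G=4 (17/4), T=1 (17%4)
i=6: r=4+8=12, c=1*2+0+8=10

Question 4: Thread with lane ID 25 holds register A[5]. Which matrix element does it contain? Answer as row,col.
6,11

lane 25: gr=6 (25/4), th=1 (25%4)
i=5: r=6+0=6, c=1*2+1+8=11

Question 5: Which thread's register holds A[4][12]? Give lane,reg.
r=4⇒gr=4,Rb=0  c=12⇒Cb=1,th=2,odd=0
L=4*4+2=18  i=1*4+0*2+0=4

18,4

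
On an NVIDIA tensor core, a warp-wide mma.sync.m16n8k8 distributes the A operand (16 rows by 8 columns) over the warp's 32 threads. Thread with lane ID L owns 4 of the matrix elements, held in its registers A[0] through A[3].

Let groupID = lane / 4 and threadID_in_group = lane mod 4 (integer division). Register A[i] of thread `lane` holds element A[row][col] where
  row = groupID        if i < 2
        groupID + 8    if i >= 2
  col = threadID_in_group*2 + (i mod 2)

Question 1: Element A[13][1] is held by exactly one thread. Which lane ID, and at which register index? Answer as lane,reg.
20,3

r=13⇒gr=5,Rb=1  c=1⇒th=0,odd=1
L=5*4+0=20  i=1*2+1=3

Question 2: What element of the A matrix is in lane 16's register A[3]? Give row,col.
lane 16: gid=4 (16/4), tid=0 (16%4)
i=3: r=4+8=12, c=0*2+1=1

12,1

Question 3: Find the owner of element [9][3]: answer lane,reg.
r=9⇒gr=1,Rb=1  c=3⇒th=1,odd=1
L=1*4+1=5  i=1*2+1=3

5,3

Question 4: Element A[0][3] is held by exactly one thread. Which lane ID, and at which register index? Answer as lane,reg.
r=0→G=0,rhi=0  c=3→T=1,p=1
L=0*4+1=1  i=0*2+1=1

1,1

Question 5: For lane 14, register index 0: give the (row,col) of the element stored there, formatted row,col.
3,4

14: gid=3,tid=2
[0] (3+0,2*2+0) = (3,4)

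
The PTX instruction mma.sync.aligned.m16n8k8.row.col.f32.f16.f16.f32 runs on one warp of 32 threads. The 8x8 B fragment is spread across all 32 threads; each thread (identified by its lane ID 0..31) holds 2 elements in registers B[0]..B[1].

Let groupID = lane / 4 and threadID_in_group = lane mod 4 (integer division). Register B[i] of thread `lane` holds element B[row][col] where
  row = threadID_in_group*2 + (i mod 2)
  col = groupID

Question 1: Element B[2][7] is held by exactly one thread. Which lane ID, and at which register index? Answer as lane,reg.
c: 7->gid=7  r: 2->tid=1,i&1=0
L=7*4+1=29  i=0=0

29,0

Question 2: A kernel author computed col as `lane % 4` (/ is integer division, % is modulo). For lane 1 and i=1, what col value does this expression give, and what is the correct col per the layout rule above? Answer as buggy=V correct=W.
buggy=1 correct=0

`lane % 4`[1,1]→1
lane 1: G=0 (1/4), T=1 (1%4)
i=1: r=1*2+1=3, c=G=0
col: 1 vs 0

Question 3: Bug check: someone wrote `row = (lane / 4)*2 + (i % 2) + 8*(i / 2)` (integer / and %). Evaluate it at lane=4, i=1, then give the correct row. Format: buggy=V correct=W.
`(lane / 4)*2 + (i % 2) + 8*(i / 2)`[4,1]->3
4: g=1,t=0
[1] (0*2+1,1) = (1,1)
row: 3 vs 1

buggy=3 correct=1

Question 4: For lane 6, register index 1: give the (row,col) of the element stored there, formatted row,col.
5,1

lane 6: grp=1 (6/4), tig=2 (6%4)
i=1: r=2*2+1=5, c=grp=1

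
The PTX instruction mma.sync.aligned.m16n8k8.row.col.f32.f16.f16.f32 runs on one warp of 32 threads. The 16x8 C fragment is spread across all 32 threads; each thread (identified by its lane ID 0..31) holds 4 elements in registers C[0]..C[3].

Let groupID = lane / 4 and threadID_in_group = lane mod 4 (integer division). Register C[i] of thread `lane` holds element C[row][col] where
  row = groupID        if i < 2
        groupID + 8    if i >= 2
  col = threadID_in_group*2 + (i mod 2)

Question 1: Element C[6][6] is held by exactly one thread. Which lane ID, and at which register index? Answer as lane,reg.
27,0

r: 6->gid=6,r8=0  c: 6->tid=3,i&1=0
L=6*4+3=27  i=0*2+0=0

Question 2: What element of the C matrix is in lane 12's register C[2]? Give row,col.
lane 12⇒12/4=3, 12 mod 4=0
i=2  r:3+8⇒11  c:2·0+0⇒0

11,0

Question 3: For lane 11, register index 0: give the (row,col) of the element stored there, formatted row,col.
2,6

L=11=>grp=11>>2=2, tig=11&3=3
[0]=>row 2+0=2  col 3·2+0=6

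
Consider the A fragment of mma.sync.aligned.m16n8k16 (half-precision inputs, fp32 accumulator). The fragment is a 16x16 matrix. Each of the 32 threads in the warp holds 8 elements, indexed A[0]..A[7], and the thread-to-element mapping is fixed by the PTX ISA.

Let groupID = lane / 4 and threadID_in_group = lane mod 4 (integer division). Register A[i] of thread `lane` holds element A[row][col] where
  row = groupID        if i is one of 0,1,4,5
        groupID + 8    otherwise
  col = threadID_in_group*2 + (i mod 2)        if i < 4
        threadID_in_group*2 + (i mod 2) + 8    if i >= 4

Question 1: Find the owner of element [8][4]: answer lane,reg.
2,2

r=8→G=0,rhi=1  c=4→chi=0,T=2,p=0
L=0*4+2=2  i=0*4+1*2+0=2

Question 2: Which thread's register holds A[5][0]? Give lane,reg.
r=5⇒gr=5,Rb=0  c=0⇒Cb=0,th=0,odd=0
L=5*4+0=20  i=0*4+0*2+0=0

20,0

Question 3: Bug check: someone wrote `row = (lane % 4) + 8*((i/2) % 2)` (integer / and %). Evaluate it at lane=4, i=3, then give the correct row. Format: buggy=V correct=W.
buggy=8 correct=9

`(lane % 4) + 8*((i/2) % 2)`[4,3]=>8
4: grp=1,tig=0
[3] (1+8,0*2+1+0) = (9,1)
row: 8 vs 9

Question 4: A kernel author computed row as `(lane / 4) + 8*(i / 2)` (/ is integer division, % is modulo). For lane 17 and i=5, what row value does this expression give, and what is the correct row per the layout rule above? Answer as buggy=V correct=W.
`(lane / 4) + 8*(i / 2)`[17,5]->20
L=17->g=17>>2=4, t=17&3=1
[5]->row 4+0=4  col 1·2+1+8=11
row: 20 vs 4

buggy=20 correct=4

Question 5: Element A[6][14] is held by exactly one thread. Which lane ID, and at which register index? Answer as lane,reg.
r: 6->gid=6,r8=0  c: 14->c8=1,tid=3,i&1=0
L=6*4+3=27  i=1*4+0*2+0=4

27,4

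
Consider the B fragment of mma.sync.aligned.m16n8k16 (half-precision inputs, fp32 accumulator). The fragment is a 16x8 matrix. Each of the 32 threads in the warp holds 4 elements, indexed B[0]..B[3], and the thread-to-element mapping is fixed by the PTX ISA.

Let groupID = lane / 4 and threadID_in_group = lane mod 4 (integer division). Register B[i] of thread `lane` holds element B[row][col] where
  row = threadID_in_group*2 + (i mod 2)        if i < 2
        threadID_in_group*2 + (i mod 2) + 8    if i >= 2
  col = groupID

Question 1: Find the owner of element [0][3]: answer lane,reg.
c=3→G=3  r=0→rhi=0,T=0,p=0
L=3*4+0=12  i=0*2+0=0

12,0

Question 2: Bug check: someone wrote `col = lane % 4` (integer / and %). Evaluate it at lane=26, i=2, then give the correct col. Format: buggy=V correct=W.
`lane % 4`[26,2]→2
L=26→G=26>>2=6, T=26&3=2
[2]→row 2·2+0+8=12  col G=6
col: 2 vs 6

buggy=2 correct=6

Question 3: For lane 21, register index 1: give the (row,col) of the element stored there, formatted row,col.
lane 21->21/4=5, 21 mod 4=1
i=1  r:2·1+1+0->3  c:5

3,5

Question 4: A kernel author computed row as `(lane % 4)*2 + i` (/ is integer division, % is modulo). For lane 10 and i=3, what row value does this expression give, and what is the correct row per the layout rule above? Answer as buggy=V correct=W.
buggy=7 correct=13

`(lane % 4)*2 + i`[10,3]⇒7
10: gr=2,th=2
[3] (2*2+1+8,2) = (13,2)
row: 7 vs 13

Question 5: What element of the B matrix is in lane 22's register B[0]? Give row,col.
22: gid=5,tid=2
[0] (2*2+0+0,5) = (4,5)

4,5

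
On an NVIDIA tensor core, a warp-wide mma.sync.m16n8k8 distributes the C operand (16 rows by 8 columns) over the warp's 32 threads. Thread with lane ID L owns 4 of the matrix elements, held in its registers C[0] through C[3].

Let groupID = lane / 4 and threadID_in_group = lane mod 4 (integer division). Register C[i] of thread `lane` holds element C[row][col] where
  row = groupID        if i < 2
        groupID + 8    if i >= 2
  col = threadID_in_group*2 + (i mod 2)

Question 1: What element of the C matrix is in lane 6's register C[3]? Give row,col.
9,5

6: gid=1,tid=2
[3] (1+8,2*2+1) = (9,5)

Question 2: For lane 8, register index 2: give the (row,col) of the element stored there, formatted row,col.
8: g=2,t=0
[2] (2+8,0*2+0) = (10,0)

10,0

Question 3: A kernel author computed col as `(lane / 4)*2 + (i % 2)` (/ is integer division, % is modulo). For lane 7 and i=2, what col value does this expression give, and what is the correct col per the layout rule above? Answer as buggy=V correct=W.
`(lane / 4)*2 + (i % 2)`[7,2]→2
L=7→G=7>>2=1, T=7&3=3
[2]→row 1+8=9  col 3·2+0=6
col: 2 vs 6

buggy=2 correct=6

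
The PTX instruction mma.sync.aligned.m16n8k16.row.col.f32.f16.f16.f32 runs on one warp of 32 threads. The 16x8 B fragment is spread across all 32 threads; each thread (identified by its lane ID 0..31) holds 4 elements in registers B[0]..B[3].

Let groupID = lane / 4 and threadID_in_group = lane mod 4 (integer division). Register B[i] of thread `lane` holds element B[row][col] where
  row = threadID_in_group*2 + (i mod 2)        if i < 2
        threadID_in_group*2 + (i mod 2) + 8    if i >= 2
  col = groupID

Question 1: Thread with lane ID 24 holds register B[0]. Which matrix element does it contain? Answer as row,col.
lane 24→24/4=6, 24 mod 4=0
i=0  r:2·0+0+0→0  c:6

0,6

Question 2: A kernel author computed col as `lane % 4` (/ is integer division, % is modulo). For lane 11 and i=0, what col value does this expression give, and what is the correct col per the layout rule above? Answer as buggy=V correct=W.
`lane % 4`[11,0]→3
11: G=2,T=3
[0] (3*2+0+0,2) = (6,2)
col: 3 vs 2

buggy=3 correct=2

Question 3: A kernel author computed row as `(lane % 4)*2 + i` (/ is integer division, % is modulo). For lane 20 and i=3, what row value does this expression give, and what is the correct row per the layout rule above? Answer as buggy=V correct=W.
buggy=3 correct=9

`(lane % 4)*2 + i`[20,3]⇒3
L=20⇒gr=20>>2=5, th=20&3=0
[3]⇒row 0·2+1+8=9  col gr=5
row: 3 vs 9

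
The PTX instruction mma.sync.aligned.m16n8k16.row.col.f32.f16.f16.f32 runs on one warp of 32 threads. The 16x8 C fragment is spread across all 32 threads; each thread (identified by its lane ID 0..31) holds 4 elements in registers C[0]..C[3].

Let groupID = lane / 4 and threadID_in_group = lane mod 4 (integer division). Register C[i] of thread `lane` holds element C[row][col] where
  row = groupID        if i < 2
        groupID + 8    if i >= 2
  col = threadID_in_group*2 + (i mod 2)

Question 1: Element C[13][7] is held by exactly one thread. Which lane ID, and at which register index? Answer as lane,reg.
r:13=>grp=5,rB=1  c:7=>tig=3,lo=1
L=5*4+3=23  i=1*2+1=3

23,3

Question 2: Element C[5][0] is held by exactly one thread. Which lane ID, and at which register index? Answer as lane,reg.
20,0

r:5=>grp=5,rB=0  c:0=>tig=0,lo=0
L=5*4+0=20  i=0*2+0=0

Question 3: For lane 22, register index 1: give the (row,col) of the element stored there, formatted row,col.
L=22->g=22>>2=5, t=22&3=2
[1]->row 5+0=5  col 2·2+1=5

5,5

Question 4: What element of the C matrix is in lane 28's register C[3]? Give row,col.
15,1

L=28->g=28>>2=7, t=28&3=0
[3]->row 7+8=15  col 0·2+1=1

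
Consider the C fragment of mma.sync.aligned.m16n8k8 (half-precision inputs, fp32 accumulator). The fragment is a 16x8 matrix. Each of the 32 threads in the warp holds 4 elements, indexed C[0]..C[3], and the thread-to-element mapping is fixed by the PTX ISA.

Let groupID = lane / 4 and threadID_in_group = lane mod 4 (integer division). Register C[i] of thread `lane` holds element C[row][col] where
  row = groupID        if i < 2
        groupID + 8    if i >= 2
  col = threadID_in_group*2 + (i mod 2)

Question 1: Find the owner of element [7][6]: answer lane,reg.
r: 7->gid=7,r8=0  c: 6->tid=3,i&1=0
L=7*4+3=31  i=0*2+0=0

31,0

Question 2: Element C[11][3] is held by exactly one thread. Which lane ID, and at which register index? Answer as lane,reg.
r=11->g=3,rb=1  c=3->t=1,b0=1
L=3*4+1=13  i=1*2+1=3

13,3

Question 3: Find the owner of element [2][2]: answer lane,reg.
r=2⇒gr=2,Rb=0  c=2⇒th=1,odd=0
L=2*4+1=9  i=0*2+0=0

9,0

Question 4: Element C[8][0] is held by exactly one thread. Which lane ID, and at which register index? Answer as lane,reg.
0,2

r=8->g=0,rb=1  c=0->t=0,b0=0
L=0*4+0=0  i=1*2+0=2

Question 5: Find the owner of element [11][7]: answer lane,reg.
r:11=>grp=3,rB=1  c:7=>tig=3,lo=1
L=3*4+3=15  i=1*2+1=3

15,3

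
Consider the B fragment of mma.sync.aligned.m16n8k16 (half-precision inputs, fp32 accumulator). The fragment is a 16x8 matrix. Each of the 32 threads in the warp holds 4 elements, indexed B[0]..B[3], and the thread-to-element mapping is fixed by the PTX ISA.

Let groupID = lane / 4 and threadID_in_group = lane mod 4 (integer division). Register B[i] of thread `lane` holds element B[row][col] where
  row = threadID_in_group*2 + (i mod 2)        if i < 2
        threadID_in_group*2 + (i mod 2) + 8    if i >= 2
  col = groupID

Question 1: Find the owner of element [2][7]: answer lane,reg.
29,0

c=7->g=7  r=2->rb=0,t=1,b0=0
L=7*4+1=29  i=0*2+0=0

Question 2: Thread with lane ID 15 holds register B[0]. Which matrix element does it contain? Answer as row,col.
6,3

15: G=3,T=3
[0] (3*2+0+0,3) = (6,3)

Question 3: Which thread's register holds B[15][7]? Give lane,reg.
c=7->g=7  r=15->rb=1,t=3,b0=1
L=7*4+3=31  i=1*2+1=3

31,3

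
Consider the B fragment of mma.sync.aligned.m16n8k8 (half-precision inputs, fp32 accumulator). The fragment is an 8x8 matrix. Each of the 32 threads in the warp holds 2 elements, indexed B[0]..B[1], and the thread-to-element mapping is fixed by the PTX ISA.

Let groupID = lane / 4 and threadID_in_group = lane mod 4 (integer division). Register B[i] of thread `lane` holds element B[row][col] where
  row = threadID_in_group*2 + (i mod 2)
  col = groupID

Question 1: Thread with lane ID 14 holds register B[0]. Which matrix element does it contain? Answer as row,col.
lane 14: grp=3 (14/4), tig=2 (14%4)
i=0: r=2*2+0=4, c=grp=3

4,3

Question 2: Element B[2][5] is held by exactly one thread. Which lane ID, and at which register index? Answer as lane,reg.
21,0

c: 5->gid=5  r: 2->tid=1,i&1=0
L=5*4+1=21  i=0=0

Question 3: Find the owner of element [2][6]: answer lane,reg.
c: 6->gid=6  r: 2->tid=1,i&1=0
L=6*4+1=25  i=0=0

25,0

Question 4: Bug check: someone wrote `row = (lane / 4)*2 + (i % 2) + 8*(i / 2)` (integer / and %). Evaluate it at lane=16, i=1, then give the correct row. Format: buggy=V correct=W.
`(lane / 4)*2 + (i % 2) + 8*(i / 2)`[16,1]->9
lane 16->16/4=4, 16 mod 4=0
i=1  r:2·0+1->1  c:4
row: 9 vs 1

buggy=9 correct=1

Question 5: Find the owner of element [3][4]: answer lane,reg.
17,1

c:4=>grp=4  r:3=>tig=1,lo=1
L=4*4+1=17  i=1=1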